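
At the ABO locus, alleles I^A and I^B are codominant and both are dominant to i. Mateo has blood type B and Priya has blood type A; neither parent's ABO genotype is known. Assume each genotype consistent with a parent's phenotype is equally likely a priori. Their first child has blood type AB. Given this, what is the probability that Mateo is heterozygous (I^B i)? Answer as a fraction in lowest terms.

1/3

Possible genotypes: Mateo ∈ {I^B I^B, I^B i}; Priya ∈ {I^A I^A, I^A i}.
Weight each parental genotype pair by prior × P(type-AB child):
  I^B I^B × I^A I^A: posterior weight 4/9.
  I^B I^B × I^A i: posterior weight 2/9.
  I^B i × I^A I^A: posterior weight 2/9.
  I^B i × I^A i: posterior weight 1/9.
Sum the posterior weight over pairs where Mateo is I^B i: 1/3.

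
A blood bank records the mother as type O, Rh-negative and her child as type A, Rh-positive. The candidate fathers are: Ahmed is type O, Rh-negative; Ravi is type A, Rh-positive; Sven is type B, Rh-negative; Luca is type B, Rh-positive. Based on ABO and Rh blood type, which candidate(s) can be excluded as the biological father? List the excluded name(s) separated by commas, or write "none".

A candidate is excluded only if no genotype consistent with his phenotype could produce a type A, Rh-positive child with a type O, Rh-negative mother.
Ahmed (type O, Rh-): no genotype consistent with that phenotype can produce a type-A Rh+ child with a type-O mother.
Sven (type B, Rh-): no genotype consistent with that phenotype can produce a type-A Rh+ child with a type-O mother.
Luca (type B, Rh+): no genotype consistent with that phenotype can produce a type-A Rh+ child with a type-O mother.

Ahmed, Sven, Luca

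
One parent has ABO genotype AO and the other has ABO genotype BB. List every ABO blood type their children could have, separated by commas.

Gametes from AO × BB give offspring ABO genotypes AB, BO, i.e. phenotypes B, AB.

B, AB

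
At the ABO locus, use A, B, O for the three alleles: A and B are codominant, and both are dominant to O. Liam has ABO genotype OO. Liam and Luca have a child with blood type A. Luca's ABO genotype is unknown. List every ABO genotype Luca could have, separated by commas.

AA, AB, AO

For each candidate genotype of Luca, check whether crossing it with OO can produce every observed child phenotype.
  AA → possible child types {A} ✓
  AB → possible child types {A, B} ✓
  AO → possible child types {O, A} ✓
  BB → possible child types {B} ✗
  BO → possible child types {O, B} ✗
  OO → possible child types {O} ✗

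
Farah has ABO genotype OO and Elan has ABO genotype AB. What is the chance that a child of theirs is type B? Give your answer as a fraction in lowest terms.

1/2

ABO cross OO × AB → offspring phenotypes: 1/2 A, 1/2 B.
So P(type B) = 1/2.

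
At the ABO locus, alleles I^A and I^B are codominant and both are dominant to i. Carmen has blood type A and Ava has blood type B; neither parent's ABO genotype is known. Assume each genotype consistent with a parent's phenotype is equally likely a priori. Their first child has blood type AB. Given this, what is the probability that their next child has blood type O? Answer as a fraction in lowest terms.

1/36

Possible genotypes: Carmen ∈ {I^A I^A, I^A i}; Ava ∈ {I^B I^B, I^B i}.
Weight each parental genotype pair by prior × P(type-AB child):
  I^A I^A × I^B I^B: posterior weight 4/9; P(next child type O) = 0.
  I^A I^A × I^B i: posterior weight 2/9; P(next child type O) = 0.
  I^A i × I^B I^B: posterior weight 2/9; P(next child type O) = 0.
  I^A i × I^B i: posterior weight 1/9; P(next child type O) = 1/4.
Weighted sum = 1/36.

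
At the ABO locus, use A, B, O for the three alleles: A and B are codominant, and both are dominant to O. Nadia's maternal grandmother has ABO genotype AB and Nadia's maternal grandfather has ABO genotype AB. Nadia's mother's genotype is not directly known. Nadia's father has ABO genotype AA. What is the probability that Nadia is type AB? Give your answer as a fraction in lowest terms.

1/2

Nadia's mother's ABO genotype from AB × AB: 1/4 AA, 1/2 AB, 1/4 BB.
Crossing each possibility with the father AA and summing P(type AB): 1/4·0 + 1/2·1/2 + 1/4·1 = 1/2.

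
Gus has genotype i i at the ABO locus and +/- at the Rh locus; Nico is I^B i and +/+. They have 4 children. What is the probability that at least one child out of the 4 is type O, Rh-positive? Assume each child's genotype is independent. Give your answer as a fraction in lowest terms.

ABO cross i i × I^B i → 1/2 O, 1/2 B.
Rh cross +/- × +/+ → 1 Rh+; so P(type O, Rh-positive) = 1/2 × 1 = 1/2 per child.
P(none) = (1/2)^4 = 1/16; P(at least one) = 1 − 1/16 = 15/16.

15/16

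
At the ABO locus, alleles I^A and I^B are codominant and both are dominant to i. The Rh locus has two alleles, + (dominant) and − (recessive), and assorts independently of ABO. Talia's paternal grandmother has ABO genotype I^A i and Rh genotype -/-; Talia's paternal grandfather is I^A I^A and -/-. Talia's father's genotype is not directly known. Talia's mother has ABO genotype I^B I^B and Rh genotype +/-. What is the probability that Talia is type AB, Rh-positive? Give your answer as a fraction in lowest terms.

Talia's father's ABO genotype from I^A i × I^A I^A: 1/2 I^A I^A, 1/2 I^A i.
Crossing each possibility with the mother I^B I^B and summing P(type AB): 1/2·1 + 1/2·1/2 = 3/4.
Similarly for Rh via the father's Rh distribution: P(Rh+) = 1/2.
Independent loci: 3/4 × 1/2 = 3/8.

3/8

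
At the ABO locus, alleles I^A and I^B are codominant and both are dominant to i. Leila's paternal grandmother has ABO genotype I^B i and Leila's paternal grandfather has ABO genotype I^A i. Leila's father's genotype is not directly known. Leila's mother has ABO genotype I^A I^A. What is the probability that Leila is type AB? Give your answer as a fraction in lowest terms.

Leila's father's ABO genotype from I^B i × I^A i: 1/4 I^A I^B, 1/4 I^A i, 1/4 I^B i, 1/4 i i.
Crossing each possibility with the mother I^A I^A and summing P(type AB): 1/4·1/2 + 1/4·0 + 1/4·1/2 + 1/4·0 = 1/4.

1/4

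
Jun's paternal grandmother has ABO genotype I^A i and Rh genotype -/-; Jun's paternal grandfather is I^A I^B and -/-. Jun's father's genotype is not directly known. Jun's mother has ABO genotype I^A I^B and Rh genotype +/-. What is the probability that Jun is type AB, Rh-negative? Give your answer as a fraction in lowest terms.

3/16

Jun's father's ABO genotype from I^A i × I^A I^B: 1/4 I^A I^A, 1/4 I^A I^B, 1/4 I^A i, 1/4 I^B i.
Crossing each possibility with the mother I^A I^B and summing P(type AB): 1/4·1/2 + 1/4·1/2 + 1/4·1/4 + 1/4·1/4 = 3/8.
Similarly for Rh via the father's Rh distribution: P(Rh-) = 1/2.
Independent loci: 3/8 × 1/2 = 3/16.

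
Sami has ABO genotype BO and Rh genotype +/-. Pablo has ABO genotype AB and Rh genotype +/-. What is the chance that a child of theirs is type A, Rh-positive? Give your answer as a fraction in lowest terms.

3/16

ABO cross BO × AB → offspring phenotypes: 1/4 A, 1/2 B, 1/4 AB.
Rh cross +/- × +/- → 3/4 Rh+, 1/4 Rh-.
Independent loci: P(type A, Rh-positive) = 1/4 × 3/4 = 3/16.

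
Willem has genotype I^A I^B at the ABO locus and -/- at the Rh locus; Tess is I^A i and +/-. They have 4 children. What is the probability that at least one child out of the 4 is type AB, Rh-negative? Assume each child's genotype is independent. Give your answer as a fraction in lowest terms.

1695/4096

ABO cross I^A I^B × I^A i → 1/2 A, 1/4 B, 1/4 AB.
Rh cross -/- × +/- → 1/2 Rh+, 1/2 Rh-; so P(type AB, Rh-negative) = 1/4 × 1/2 = 1/8 per child.
P(none) = (7/8)^4 = 2401/4096; P(at least one) = 1 − 2401/4096 = 1695/4096.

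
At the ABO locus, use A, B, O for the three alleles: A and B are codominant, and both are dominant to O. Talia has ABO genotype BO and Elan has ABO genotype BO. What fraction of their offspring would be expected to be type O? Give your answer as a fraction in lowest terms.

ABO cross BO × BO → offspring phenotypes: 1/4 O, 3/4 B.
So P(type O) = 1/4.

1/4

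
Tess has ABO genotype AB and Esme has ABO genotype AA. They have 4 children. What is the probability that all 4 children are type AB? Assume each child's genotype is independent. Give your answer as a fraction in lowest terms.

ABO cross AB × AA → 1/2 A, 1/2 AB.
So P(type AB) = 1/2 per child.
All 4 independent: (1/2)^4 = 1/16.

1/16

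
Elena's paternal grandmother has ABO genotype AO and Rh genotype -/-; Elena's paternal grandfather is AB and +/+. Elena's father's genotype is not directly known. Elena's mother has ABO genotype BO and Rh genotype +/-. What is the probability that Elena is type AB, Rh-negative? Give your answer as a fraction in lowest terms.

Elena's father's ABO genotype from AO × AB: 1/4 AA, 1/4 AB, 1/4 AO, 1/4 BO.
Crossing each possibility with the mother BO and summing P(type AB): 1/4·1/2 + 1/4·1/4 + 1/4·1/4 + 1/4·0 = 1/4.
Similarly for Rh via the father's Rh distribution: P(Rh-) = 1/4.
Independent loci: 1/4 × 1/4 = 1/16.

1/16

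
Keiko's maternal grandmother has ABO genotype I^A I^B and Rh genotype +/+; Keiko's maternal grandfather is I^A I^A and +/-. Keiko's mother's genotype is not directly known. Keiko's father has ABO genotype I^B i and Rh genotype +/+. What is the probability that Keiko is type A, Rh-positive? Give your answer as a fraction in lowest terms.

3/8

Keiko's mother's ABO genotype from I^A I^B × I^A I^A: 1/2 I^A I^A, 1/2 I^A I^B.
Crossing each possibility with the father I^B i and summing P(type A): 1/2·1/2 + 1/2·1/4 = 3/8.
Similarly for Rh via the mother's Rh distribution: P(Rh+) = 1.
Independent loci: 3/8 × 1 = 3/8.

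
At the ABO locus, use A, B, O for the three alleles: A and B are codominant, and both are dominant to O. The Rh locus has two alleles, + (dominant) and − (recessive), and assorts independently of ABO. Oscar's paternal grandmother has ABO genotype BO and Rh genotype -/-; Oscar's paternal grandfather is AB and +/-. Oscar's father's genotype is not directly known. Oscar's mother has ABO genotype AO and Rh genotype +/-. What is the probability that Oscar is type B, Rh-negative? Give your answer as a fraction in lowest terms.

Oscar's father's ABO genotype from BO × AB: 1/4 AB, 1/4 AO, 1/4 BB, 1/4 BO.
Crossing each possibility with the mother AO and summing P(type B): 1/4·1/4 + 1/4·0 + 1/4·1/2 + 1/4·1/4 = 1/4.
Similarly for Rh via the father's Rh distribution: P(Rh-) = 3/8.
Independent loci: 1/4 × 3/8 = 3/32.

3/32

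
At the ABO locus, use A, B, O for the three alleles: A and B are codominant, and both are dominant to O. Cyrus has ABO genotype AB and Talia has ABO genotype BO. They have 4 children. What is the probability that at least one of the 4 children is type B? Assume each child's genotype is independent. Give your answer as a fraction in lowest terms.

15/16

ABO cross AB × BO → 1/4 A, 1/2 B, 1/4 AB.
So P(type B) = 1/2 per child.
P(none) = (1/2)^4 = 1/16; P(at least one) = 1 − 1/16 = 15/16.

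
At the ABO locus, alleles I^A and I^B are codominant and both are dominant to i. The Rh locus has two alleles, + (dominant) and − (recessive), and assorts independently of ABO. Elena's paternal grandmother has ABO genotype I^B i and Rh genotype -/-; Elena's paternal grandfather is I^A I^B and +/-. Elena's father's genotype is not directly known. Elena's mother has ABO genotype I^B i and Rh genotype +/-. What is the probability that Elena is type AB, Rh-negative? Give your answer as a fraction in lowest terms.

Elena's father's ABO genotype from I^B i × I^A I^B: 1/4 I^A I^B, 1/4 I^A i, 1/4 I^B I^B, 1/4 I^B i.
Crossing each possibility with the mother I^B i and summing P(type AB): 1/4·1/4 + 1/4·1/4 + 1/4·0 + 1/4·0 = 1/8.
Similarly for Rh via the father's Rh distribution: P(Rh-) = 3/8.
Independent loci: 1/8 × 3/8 = 3/64.

3/64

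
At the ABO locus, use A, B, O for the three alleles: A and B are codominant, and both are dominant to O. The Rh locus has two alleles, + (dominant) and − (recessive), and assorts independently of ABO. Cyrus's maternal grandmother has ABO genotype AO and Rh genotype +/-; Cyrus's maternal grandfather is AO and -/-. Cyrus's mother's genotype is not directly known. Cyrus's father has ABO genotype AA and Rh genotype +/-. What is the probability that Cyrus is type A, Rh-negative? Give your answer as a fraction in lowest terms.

Cyrus's mother's ABO genotype from AO × AO: 1/4 AA, 1/2 AO, 1/4 OO.
Crossing each possibility with the father AA and summing P(type A): 1/4·1 + 1/2·1 + 1/4·1 = 1.
Similarly for Rh via the mother's Rh distribution: P(Rh-) = 3/8.
Independent loci: 1 × 3/8 = 3/8.

3/8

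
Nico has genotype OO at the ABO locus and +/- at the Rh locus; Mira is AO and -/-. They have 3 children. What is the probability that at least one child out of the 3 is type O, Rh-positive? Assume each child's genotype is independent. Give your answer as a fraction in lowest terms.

ABO cross OO × AO → 1/2 O, 1/2 A.
Rh cross +/- × -/- → 1/2 Rh+, 1/2 Rh-; so P(type O, Rh-positive) = 1/2 × 1/2 = 1/4 per child.
P(none) = (3/4)^3 = 27/64; P(at least one) = 1 − 27/64 = 37/64.

37/64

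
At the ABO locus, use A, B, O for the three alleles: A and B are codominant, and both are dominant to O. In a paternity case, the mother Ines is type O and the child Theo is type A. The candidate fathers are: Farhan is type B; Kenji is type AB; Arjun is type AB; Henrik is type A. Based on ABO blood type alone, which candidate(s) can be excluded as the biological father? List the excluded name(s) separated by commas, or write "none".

Farhan

A candidate is excluded only if no genotype consistent with his phenotype could produce a type A child with a type O mother.
Farhan (type B): no genotype consistent with that phenotype can produce a type-A child with a type-O mother.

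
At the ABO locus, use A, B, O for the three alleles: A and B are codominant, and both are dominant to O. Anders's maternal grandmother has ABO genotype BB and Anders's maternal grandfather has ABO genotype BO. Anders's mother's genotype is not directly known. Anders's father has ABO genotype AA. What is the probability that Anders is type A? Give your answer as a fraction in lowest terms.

1/4

Anders's mother's ABO genotype from BB × BO: 1/2 BB, 1/2 BO.
Crossing each possibility with the father AA and summing P(type A): 1/2·0 + 1/2·1/2 = 1/4.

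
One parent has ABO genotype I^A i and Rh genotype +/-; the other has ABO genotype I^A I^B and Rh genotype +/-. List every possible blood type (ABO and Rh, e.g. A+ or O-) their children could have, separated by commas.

A+, A-, B+, B-, AB+, AB-

Gametes from I^A i × I^A I^B give offspring ABO genotypes I^A I^A, I^A I^B, I^A i, I^B i, i.e. phenotypes A, B, AB.
Rh cross +/- × +/- → phenotypes Rh+, Rh-.
Combining independently: A+, A-, B+, B-, AB+, AB-.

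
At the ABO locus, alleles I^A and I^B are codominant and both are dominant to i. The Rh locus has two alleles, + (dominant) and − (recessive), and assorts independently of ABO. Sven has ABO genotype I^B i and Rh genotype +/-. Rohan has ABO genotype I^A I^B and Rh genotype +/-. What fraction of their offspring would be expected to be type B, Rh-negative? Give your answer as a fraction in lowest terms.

ABO cross I^B i × I^A I^B → offspring phenotypes: 1/4 A, 1/2 B, 1/4 AB.
Rh cross +/- × +/- → 3/4 Rh+, 1/4 Rh-.
Independent loci: P(type B, Rh-negative) = 1/2 × 1/4 = 1/8.

1/8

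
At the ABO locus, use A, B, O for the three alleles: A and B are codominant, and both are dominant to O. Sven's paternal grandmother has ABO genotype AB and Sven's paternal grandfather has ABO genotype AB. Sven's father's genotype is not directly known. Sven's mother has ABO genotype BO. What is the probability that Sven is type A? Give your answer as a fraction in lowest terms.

Sven's father's ABO genotype from AB × AB: 1/4 AA, 1/2 AB, 1/4 BB.
Crossing each possibility with the mother BO and summing P(type A): 1/4·1/2 + 1/2·1/4 + 1/4·0 = 1/4.

1/4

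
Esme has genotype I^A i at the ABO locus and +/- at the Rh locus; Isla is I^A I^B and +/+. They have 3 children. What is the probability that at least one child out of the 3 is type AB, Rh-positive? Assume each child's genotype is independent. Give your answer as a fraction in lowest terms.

ABO cross I^A i × I^A I^B → 1/2 A, 1/4 B, 1/4 AB.
Rh cross +/- × +/+ → 1 Rh+; so P(type AB, Rh-positive) = 1/4 × 1 = 1/4 per child.
P(none) = (3/4)^3 = 27/64; P(at least one) = 1 − 27/64 = 37/64.

37/64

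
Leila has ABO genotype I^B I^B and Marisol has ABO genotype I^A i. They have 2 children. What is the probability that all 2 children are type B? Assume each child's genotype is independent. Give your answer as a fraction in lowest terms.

ABO cross I^B I^B × I^A i → 1/2 B, 1/2 AB.
So P(type B) = 1/2 per child.
All 2 independent: (1/2)^2 = 1/4.

1/4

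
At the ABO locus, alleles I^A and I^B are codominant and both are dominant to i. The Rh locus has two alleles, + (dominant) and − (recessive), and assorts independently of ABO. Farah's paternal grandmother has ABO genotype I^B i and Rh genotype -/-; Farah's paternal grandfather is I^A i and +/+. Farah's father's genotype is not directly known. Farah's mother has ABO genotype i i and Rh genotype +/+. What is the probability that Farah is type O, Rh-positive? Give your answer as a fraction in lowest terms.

Farah's father's ABO genotype from I^B i × I^A i: 1/4 I^A I^B, 1/4 I^A i, 1/4 I^B i, 1/4 i i.
Crossing each possibility with the mother i i and summing P(type O): 1/4·0 + 1/4·1/2 + 1/4·1/2 + 1/4·1 = 1/2.
Similarly for Rh via the father's Rh distribution: P(Rh+) = 1.
Independent loci: 1/2 × 1 = 1/2.

1/2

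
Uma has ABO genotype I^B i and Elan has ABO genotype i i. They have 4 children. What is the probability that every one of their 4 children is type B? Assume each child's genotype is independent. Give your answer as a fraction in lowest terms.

1/16

ABO cross I^B i × i i → 1/2 O, 1/2 B.
So P(type B) = 1/2 per child.
All 4 independent: (1/2)^4 = 1/16.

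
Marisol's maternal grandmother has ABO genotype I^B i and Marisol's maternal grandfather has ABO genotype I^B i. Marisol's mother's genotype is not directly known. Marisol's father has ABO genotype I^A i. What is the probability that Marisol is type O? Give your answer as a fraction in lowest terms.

Marisol's mother's ABO genotype from I^B i × I^B i: 1/4 I^B I^B, 1/2 I^B i, 1/4 i i.
Crossing each possibility with the father I^A i and summing P(type O): 1/4·0 + 1/2·1/4 + 1/4·1/2 = 1/4.

1/4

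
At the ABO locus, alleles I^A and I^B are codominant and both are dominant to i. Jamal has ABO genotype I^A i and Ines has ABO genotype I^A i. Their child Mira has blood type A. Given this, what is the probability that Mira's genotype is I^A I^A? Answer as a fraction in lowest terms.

Cross I^A i × I^A i → 1/4 I^A I^A, 1/2 I^A i, 1/4 i i.
Type-A genotypes among offspring: I^A I^A (1/4), I^A i (1/2); total 3/4.
P(I^A I^A | type A) = (1/4) / (3/4) = 1/3.

1/3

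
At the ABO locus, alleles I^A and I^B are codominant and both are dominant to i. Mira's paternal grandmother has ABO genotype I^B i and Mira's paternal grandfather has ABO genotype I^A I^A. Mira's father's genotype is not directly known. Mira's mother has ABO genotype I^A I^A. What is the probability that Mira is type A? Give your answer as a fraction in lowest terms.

Mira's father's ABO genotype from I^B i × I^A I^A: 1/2 I^A I^B, 1/2 I^A i.
Crossing each possibility with the mother I^A I^A and summing P(type A): 1/2·1/2 + 1/2·1 = 3/4.

3/4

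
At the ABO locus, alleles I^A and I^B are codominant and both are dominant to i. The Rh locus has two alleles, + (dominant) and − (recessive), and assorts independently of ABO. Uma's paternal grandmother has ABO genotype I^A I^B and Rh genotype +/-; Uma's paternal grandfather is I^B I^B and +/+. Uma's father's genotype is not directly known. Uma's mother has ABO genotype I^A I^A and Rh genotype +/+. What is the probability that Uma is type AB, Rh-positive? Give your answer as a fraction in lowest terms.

Uma's father's ABO genotype from I^A I^B × I^B I^B: 1/2 I^A I^B, 1/2 I^B I^B.
Crossing each possibility with the mother I^A I^A and summing P(type AB): 1/2·1/2 + 1/2·1 = 3/4.
Similarly for Rh via the father's Rh distribution: P(Rh+) = 1.
Independent loci: 3/4 × 1 = 3/4.

3/4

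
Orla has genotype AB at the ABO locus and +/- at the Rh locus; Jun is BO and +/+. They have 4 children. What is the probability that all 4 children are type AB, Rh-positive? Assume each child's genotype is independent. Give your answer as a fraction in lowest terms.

1/256

ABO cross AB × BO → 1/4 A, 1/2 B, 1/4 AB.
Rh cross +/- × +/+ → 1 Rh+; so P(type AB, Rh-positive) = 1/4 × 1 = 1/4 per child.
All 4 independent: (1/4)^4 = 1/256.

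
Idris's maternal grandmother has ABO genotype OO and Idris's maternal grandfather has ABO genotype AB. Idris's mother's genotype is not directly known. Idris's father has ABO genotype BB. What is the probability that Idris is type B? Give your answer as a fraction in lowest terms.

Idris's mother's ABO genotype from OO × AB: 1/2 AO, 1/2 BO.
Crossing each possibility with the father BB and summing P(type B): 1/2·1/2 + 1/2·1 = 3/4.

3/4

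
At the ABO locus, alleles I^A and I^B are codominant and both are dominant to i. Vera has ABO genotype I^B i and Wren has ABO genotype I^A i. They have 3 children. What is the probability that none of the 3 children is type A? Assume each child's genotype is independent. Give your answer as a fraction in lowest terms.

ABO cross I^B i × I^A i → 1/4 O, 1/4 A, 1/4 B, 1/4 AB.
So P(type A) = 1/4 per child.
P(not type A) = 3/4 for one child; (3/4)^3 = 27/64.

27/64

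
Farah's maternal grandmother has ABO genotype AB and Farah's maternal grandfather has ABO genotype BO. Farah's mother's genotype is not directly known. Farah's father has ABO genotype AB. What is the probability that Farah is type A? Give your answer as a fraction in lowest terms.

1/4

Farah's mother's ABO genotype from AB × BO: 1/4 AB, 1/4 AO, 1/4 BB, 1/4 BO.
Crossing each possibility with the father AB and summing P(type A): 1/4·1/4 + 1/4·1/2 + 1/4·0 + 1/4·1/4 = 1/4.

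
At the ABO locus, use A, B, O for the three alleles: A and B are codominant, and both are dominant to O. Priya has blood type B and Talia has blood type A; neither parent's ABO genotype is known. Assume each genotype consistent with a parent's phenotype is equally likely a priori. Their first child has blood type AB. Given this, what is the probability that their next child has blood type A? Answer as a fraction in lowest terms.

5/36

Possible genotypes: Priya ∈ {BB, BO}; Talia ∈ {AA, AO}.
Weight each parental genotype pair by prior × P(type-AB child):
  BB × AA: posterior weight 4/9; P(next child type A) = 0.
  BB × AO: posterior weight 2/9; P(next child type A) = 0.
  BO × AA: posterior weight 2/9; P(next child type A) = 1/2.
  BO × AO: posterior weight 1/9; P(next child type A) = 1/4.
Weighted sum = 5/36.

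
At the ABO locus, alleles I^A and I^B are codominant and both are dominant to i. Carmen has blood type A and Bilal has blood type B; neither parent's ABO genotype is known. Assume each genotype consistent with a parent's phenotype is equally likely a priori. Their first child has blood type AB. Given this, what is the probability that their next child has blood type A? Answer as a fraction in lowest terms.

5/36

Possible genotypes: Carmen ∈ {I^A I^A, I^A i}; Bilal ∈ {I^B I^B, I^B i}.
Weight each parental genotype pair by prior × P(type-AB child):
  I^A I^A × I^B I^B: posterior weight 4/9; P(next child type A) = 0.
  I^A I^A × I^B i: posterior weight 2/9; P(next child type A) = 1/2.
  I^A i × I^B I^B: posterior weight 2/9; P(next child type A) = 0.
  I^A i × I^B i: posterior weight 1/9; P(next child type A) = 1/4.
Weighted sum = 5/36.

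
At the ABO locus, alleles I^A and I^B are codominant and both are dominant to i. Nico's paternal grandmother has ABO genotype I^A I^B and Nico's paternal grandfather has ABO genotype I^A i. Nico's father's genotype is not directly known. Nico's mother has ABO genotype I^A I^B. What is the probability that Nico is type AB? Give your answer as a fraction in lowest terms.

3/8

Nico's father's ABO genotype from I^A I^B × I^A i: 1/4 I^A I^A, 1/4 I^A I^B, 1/4 I^A i, 1/4 I^B i.
Crossing each possibility with the mother I^A I^B and summing P(type AB): 1/4·1/2 + 1/4·1/2 + 1/4·1/4 + 1/4·1/4 = 3/8.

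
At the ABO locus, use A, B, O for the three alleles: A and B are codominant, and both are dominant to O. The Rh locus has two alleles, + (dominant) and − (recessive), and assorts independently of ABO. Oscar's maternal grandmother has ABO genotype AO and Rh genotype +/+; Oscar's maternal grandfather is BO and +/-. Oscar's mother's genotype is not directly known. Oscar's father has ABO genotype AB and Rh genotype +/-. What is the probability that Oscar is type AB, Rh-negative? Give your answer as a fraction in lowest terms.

1/32

Oscar's mother's ABO genotype from AO × BO: 1/4 AB, 1/4 AO, 1/4 BO, 1/4 OO.
Crossing each possibility with the father AB and summing P(type AB): 1/4·1/2 + 1/4·1/4 + 1/4·1/4 + 1/4·0 = 1/4.
Similarly for Rh via the mother's Rh distribution: P(Rh-) = 1/8.
Independent loci: 1/4 × 1/8 = 1/32.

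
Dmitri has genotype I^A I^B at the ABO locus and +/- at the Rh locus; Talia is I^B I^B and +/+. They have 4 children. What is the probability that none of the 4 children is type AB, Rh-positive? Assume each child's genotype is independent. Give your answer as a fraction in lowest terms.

ABO cross I^A I^B × I^B I^B → 1/2 B, 1/2 AB.
Rh cross +/- × +/+ → 1 Rh+; so P(type AB, Rh-positive) = 1/2 × 1 = 1/2 per child.
P(not type AB, Rh-positive) = 1/2 for one child; (1/2)^4 = 1/16.

1/16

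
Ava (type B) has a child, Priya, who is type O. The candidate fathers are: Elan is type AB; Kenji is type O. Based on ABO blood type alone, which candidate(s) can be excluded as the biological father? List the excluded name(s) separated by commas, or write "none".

Elan

A candidate is excluded only if no genotype consistent with his phenotype could produce a type O child with a type B mother.
Elan (type AB): no genotype consistent with that phenotype can produce a type-O child with a type-B mother.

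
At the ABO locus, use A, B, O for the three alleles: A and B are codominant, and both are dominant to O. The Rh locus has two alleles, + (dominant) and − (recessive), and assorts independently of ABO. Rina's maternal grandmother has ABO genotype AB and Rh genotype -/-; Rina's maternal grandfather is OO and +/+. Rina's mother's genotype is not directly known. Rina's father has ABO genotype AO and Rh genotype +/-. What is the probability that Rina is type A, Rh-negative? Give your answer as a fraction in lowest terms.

Rina's mother's ABO genotype from AB × OO: 1/2 AO, 1/2 BO.
Crossing each possibility with the father AO and summing P(type A): 1/2·3/4 + 1/2·1/4 = 1/2.
Similarly for Rh via the mother's Rh distribution: P(Rh-) = 1/4.
Independent loci: 1/2 × 1/4 = 1/8.

1/8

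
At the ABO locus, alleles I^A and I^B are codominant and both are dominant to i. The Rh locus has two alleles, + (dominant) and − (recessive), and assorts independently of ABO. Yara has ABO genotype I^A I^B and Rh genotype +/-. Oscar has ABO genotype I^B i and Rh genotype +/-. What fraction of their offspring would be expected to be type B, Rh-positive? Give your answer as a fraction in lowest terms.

ABO cross I^A I^B × I^B i → offspring phenotypes: 1/4 A, 1/2 B, 1/4 AB.
Rh cross +/- × +/- → 3/4 Rh+, 1/4 Rh-.
Independent loci: P(type B, Rh-positive) = 1/2 × 3/4 = 3/8.

3/8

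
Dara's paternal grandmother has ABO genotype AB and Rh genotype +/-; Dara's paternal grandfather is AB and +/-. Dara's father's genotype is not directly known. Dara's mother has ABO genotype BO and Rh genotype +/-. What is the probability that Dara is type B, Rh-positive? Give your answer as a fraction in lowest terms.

3/8

Dara's father's ABO genotype from AB × AB: 1/4 AA, 1/2 AB, 1/4 BB.
Crossing each possibility with the mother BO and summing P(type B): 1/4·0 + 1/2·1/2 + 1/4·1 = 1/2.
Similarly for Rh via the father's Rh distribution: P(Rh+) = 3/4.
Independent loci: 1/2 × 3/4 = 3/8.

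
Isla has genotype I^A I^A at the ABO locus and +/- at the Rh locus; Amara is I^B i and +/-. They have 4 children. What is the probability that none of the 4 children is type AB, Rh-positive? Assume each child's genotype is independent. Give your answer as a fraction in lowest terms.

625/4096

ABO cross I^A I^A × I^B i → 1/2 A, 1/2 AB.
Rh cross +/- × +/- → 3/4 Rh+, 1/4 Rh-; so P(type AB, Rh-positive) = 1/2 × 3/4 = 3/8 per child.
P(not type AB, Rh-positive) = 5/8 for one child; (5/8)^4 = 625/4096.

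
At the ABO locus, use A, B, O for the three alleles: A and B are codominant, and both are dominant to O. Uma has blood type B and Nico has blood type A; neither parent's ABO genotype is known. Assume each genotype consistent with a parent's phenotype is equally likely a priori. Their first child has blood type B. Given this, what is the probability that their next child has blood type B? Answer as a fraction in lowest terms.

Possible genotypes: Uma ∈ {BB, BO}; Nico ∈ {AA, AO}.
Weight each parental genotype pair by prior × P(type-B child):
  BB × AO: posterior weight 2/3; P(next child type B) = 1/2.
  BO × AO: posterior weight 1/3; P(next child type B) = 1/4.
Weighted sum = 5/12.

5/12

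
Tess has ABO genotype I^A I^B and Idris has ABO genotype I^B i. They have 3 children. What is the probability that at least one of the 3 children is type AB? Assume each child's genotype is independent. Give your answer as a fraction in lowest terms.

37/64

ABO cross I^A I^B × I^B i → 1/4 A, 1/2 B, 1/4 AB.
So P(type AB) = 1/4 per child.
P(none) = (3/4)^3 = 27/64; P(at least one) = 1 − 27/64 = 37/64.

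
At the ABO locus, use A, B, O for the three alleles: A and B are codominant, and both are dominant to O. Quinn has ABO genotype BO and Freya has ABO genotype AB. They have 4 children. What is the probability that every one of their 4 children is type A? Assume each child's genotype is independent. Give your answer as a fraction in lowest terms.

ABO cross BO × AB → 1/4 A, 1/2 B, 1/4 AB.
So P(type A) = 1/4 per child.
All 4 independent: (1/4)^4 = 1/256.

1/256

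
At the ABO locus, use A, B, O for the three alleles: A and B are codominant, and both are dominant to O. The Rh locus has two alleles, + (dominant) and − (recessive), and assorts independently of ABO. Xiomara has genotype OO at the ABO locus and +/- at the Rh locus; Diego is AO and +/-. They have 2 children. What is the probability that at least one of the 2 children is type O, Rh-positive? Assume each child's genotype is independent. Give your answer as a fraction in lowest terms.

ABO cross OO × AO → 1/2 O, 1/2 A.
Rh cross +/- × +/- → 3/4 Rh+, 1/4 Rh-; so P(type O, Rh-positive) = 1/2 × 3/4 = 3/8 per child.
P(none) = (5/8)^2 = 25/64; P(at least one) = 1 − 25/64 = 39/64.

39/64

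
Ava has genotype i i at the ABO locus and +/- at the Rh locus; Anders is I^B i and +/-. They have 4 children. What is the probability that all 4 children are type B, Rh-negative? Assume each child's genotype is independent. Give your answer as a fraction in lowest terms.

1/4096

ABO cross i i × I^B i → 1/2 O, 1/2 B.
Rh cross +/- × +/- → 3/4 Rh+, 1/4 Rh-; so P(type B, Rh-negative) = 1/2 × 1/4 = 1/8 per child.
All 4 independent: (1/8)^4 = 1/4096.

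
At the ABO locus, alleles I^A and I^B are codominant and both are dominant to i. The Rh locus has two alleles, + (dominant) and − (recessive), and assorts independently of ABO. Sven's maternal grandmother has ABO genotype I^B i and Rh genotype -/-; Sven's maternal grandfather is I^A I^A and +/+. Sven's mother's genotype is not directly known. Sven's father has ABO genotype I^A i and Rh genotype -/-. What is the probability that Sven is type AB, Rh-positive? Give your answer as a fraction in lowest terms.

1/16

Sven's mother's ABO genotype from I^B i × I^A I^A: 1/2 I^A I^B, 1/2 I^A i.
Crossing each possibility with the father I^A i and summing P(type AB): 1/2·1/4 + 1/2·0 = 1/8.
Similarly for Rh via the mother's Rh distribution: P(Rh+) = 1/2.
Independent loci: 1/8 × 1/2 = 1/16.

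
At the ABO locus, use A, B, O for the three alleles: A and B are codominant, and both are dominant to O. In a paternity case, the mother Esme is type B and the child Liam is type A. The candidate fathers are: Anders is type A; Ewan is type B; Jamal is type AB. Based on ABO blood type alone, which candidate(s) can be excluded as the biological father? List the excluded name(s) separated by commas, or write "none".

A candidate is excluded only if no genotype consistent with his phenotype could produce a type A child with a type B mother.
Ewan (type B): no genotype consistent with that phenotype can produce a type-A child with a type-B mother.

Ewan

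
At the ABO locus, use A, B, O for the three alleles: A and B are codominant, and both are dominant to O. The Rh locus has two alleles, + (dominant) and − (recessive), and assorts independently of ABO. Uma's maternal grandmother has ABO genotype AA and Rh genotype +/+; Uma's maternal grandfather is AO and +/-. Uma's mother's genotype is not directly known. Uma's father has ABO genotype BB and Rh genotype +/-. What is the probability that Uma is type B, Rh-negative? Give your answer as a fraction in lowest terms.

1/32

Uma's mother's ABO genotype from AA × AO: 1/2 AA, 1/2 AO.
Crossing each possibility with the father BB and summing P(type B): 1/2·0 + 1/2·1/2 = 1/4.
Similarly for Rh via the mother's Rh distribution: P(Rh-) = 1/8.
Independent loci: 1/4 × 1/8 = 1/32.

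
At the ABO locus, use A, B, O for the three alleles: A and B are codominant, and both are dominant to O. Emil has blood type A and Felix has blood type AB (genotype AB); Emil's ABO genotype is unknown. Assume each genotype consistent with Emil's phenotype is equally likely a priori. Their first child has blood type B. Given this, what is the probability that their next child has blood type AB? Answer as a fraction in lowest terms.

1/4

Possible genotypes: Emil ∈ {AA, AO}; Felix ∈ {AB}.
Weight each parental genotype pair by prior × P(type-B child):
  AO × AB: posterior weight 1; P(next child type AB) = 1/4.
Weighted sum = 1/4.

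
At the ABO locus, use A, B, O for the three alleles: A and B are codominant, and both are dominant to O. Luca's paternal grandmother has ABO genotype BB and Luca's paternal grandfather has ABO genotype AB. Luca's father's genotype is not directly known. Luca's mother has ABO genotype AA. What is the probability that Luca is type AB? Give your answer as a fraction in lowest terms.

3/4

Luca's father's ABO genotype from BB × AB: 1/2 AB, 1/2 BB.
Crossing each possibility with the mother AA and summing P(type AB): 1/2·1/2 + 1/2·1 = 3/4.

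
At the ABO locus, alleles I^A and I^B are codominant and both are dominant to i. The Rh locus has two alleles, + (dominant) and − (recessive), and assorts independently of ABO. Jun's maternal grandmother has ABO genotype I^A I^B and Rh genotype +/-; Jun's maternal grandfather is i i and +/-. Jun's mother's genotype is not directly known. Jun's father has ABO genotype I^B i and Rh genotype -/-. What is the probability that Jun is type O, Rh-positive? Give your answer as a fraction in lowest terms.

1/8

Jun's mother's ABO genotype from I^A I^B × i i: 1/2 I^A i, 1/2 I^B i.
Crossing each possibility with the father I^B i and summing P(type O): 1/2·1/4 + 1/2·1/4 = 1/4.
Similarly for Rh via the mother's Rh distribution: P(Rh+) = 1/2.
Independent loci: 1/4 × 1/2 = 1/8.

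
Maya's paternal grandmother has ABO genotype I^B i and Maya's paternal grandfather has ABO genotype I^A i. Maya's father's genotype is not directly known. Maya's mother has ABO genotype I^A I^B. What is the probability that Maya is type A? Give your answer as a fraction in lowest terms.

Maya's father's ABO genotype from I^B i × I^A i: 1/4 I^A I^B, 1/4 I^A i, 1/4 I^B i, 1/4 i i.
Crossing each possibility with the mother I^A I^B and summing P(type A): 1/4·1/4 + 1/4·1/2 + 1/4·1/4 + 1/4·1/2 = 3/8.

3/8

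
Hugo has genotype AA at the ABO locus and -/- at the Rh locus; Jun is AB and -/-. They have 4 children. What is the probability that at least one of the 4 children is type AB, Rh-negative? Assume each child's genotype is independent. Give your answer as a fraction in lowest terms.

ABO cross AA × AB → 1/2 A, 1/2 AB.
Rh cross -/- × -/- → 1 Rh-; so P(type AB, Rh-negative) = 1/2 × 1 = 1/2 per child.
P(none) = (1/2)^4 = 1/16; P(at least one) = 1 − 1/16 = 15/16.

15/16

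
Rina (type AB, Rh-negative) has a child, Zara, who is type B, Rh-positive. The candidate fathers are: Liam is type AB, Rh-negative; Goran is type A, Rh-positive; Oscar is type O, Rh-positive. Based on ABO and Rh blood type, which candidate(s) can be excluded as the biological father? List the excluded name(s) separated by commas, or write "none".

A candidate is excluded only if no genotype consistent with his phenotype could produce a type B, Rh-positive child with a type AB, Rh-negative mother.
Liam (type AB, Rh-): no genotype consistent with that phenotype can produce a type-B Rh+ child with a type-AB mother.

Liam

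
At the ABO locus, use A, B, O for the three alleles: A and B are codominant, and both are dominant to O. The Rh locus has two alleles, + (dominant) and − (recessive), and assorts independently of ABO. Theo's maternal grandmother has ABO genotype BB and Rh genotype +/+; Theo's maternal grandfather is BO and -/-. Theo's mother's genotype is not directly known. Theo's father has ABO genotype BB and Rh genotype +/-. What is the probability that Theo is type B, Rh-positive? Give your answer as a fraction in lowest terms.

Theo's mother's ABO genotype from BB × BO: 1/2 BB, 1/2 BO.
Crossing each possibility with the father BB and summing P(type B): 1/2·1 + 1/2·1 = 1.
Similarly for Rh via the mother's Rh distribution: P(Rh+) = 3/4.
Independent loci: 1 × 3/4 = 3/4.

3/4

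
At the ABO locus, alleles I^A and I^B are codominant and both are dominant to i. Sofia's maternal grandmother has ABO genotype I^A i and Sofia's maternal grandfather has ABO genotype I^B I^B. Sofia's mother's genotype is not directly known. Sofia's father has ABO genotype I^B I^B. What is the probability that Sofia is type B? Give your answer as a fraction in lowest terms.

Sofia's mother's ABO genotype from I^A i × I^B I^B: 1/2 I^A I^B, 1/2 I^B i.
Crossing each possibility with the father I^B I^B and summing P(type B): 1/2·1/2 + 1/2·1 = 3/4.

3/4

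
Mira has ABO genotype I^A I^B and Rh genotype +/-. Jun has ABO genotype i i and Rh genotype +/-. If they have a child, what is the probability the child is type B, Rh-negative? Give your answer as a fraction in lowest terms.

ABO cross I^A I^B × i i → offspring phenotypes: 1/2 A, 1/2 B.
Rh cross +/- × +/- → 3/4 Rh+, 1/4 Rh-.
Independent loci: P(type B, Rh-negative) = 1/2 × 1/4 = 1/8.

1/8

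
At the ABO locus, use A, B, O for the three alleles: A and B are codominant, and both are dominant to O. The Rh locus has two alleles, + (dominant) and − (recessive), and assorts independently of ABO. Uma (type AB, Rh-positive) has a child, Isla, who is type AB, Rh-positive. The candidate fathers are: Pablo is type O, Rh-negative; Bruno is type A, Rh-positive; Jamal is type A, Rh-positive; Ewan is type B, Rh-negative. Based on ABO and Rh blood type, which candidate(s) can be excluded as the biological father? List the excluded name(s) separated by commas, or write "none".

Pablo

A candidate is excluded only if no genotype consistent with his phenotype could produce a type AB, Rh-positive child with a type AB, Rh-positive mother.
Pablo (type O, Rh-): no genotype consistent with that phenotype can produce a type-AB Rh+ child with a type-AB mother.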